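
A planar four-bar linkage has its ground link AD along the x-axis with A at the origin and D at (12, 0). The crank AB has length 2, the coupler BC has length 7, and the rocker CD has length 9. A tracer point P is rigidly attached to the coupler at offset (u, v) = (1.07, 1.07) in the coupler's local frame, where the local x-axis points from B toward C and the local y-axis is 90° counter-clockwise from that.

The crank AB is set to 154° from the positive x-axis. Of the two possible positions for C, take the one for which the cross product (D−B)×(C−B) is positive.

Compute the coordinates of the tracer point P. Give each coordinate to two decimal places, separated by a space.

-1.43 2.35

A=(0,0), D=(12.00,0)
B = A + 2.00·(cos154°, sin154°) = (-1.7976, 0.8767)
|BD| = 13.8254
circle(B,7.00) ∩ circle(D,9.00): a=5.7554, h=3.9844
  candidates: C₊=(4.1989,4.4881) cross=55.085; C₋=(3.6936,-3.4646) cross=-55.085
  mode + wants cross > 0 → take C=(4.1989,4.4881) (cross=55.085)
ex = (C−B)/|BC| = (0.8566,0.5159); ey = (-0.5159,0.8566)
P = B + 1.07·ex + 1.07·ey = (-1.4330,2.3454)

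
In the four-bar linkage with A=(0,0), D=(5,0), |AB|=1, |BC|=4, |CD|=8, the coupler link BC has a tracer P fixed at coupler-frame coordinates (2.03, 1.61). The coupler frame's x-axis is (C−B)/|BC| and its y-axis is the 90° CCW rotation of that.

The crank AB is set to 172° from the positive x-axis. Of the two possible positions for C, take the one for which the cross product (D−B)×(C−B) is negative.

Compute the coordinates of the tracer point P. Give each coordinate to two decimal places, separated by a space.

A=(0,0), D=(5.00,0)
B = A + 1.00·(cos172°, sin172°) = (-0.9903, 0.1392)
|BD| = 5.9919
circle(B,4.00) ∩ circle(D,8.00): a=-1.0095, h=3.8705
  candidates: C₊=(-1.9096,4.0321) cross=23.192; C₋=(-2.0894,-3.7069) cross=-23.192
  mode - wants cross < 0 → take C=(-2.0894,-3.7069) (cross=-23.192)
ex = (C−B)/|BC| = (-0.2748,-0.9615); ey = (0.9615,-0.2748)
P = B + 2.03·ex + 1.61·ey = (-0.0000,-2.2551)

-0.00 -2.26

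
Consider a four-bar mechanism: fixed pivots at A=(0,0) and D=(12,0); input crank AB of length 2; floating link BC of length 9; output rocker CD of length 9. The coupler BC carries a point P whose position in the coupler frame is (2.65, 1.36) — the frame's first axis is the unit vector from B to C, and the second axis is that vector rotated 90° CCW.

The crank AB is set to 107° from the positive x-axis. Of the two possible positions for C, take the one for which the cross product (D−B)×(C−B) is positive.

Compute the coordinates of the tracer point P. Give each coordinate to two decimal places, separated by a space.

A=(0,0), D=(12.00,0)
B = A + 2.00·(cos107°, sin107°) = (-0.5847, 1.9126)
|BD| = 12.7293
circle(B,9.00) ∩ circle(D,9.00): a=6.3646, h=6.3633
  candidates: C₊=(6.6637,7.2474) cross=81.000; C₋=(4.7515,-5.3348) cross=-81.000
  mode + wants cross > 0 → take C=(6.6637,7.2474) (cross=81.000)
ex = (C−B)/|BC| = (0.8054,0.5928); ey = (-0.5928,0.8054)
P = B + 2.65·ex + 1.36·ey = (0.7434,4.5787)

0.74 4.58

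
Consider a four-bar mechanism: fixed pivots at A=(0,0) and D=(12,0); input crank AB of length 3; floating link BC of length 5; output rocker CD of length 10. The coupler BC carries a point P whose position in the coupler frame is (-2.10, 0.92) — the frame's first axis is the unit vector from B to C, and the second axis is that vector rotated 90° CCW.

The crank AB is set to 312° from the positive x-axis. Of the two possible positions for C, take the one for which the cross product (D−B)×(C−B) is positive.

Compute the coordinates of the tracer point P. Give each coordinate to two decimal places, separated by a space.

A=(0,0), D=(12.00,0)
B = A + 3.00·(cos312°, sin312°) = (2.0074, -2.2294)
|BD| = 10.2383
circle(B,5.00) ∩ circle(D,10.00): a=1.4564, h=4.7832
  candidates: C₊=(2.3873,2.7561) cross=48.972; C₋=(4.4704,-6.5807) cross=-48.972
  mode + wants cross > 0 → take C=(2.3873,2.7561) (cross=48.972)
ex = (C−B)/|BC| = (0.0760,0.9971); ey = (-0.9971,0.0760)
P = B + -2.10·ex + 0.92·ey = (0.9305,-4.2535)

0.93 -4.25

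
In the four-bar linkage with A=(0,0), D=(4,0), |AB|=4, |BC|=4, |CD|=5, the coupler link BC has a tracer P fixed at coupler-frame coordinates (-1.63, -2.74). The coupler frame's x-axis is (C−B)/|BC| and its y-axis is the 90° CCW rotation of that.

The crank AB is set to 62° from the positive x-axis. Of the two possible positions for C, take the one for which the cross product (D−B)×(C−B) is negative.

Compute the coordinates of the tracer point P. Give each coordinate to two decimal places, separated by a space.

1.09 6.62

A=(0,0), D=(4.00,0)
B = A + 4.00·(cos62°, sin62°) = (1.8779, 3.5318)
|BD| = 4.1203
circle(B,4.00) ∩ circle(D,5.00): a=0.9680, h=3.8811
  candidates: C₊=(5.7032,4.7010) cross=15.991; C₋=(-0.9503,0.7031) cross=-15.991
  mode - wants cross < 0 → take C=(-0.9503,0.7031) (cross=-15.991)
ex = (C−B)/|BC| = (-0.7070,-0.7072); ey = (0.7072,-0.7070)
P = B + -1.63·ex + -2.74·ey = (1.0927,6.6218)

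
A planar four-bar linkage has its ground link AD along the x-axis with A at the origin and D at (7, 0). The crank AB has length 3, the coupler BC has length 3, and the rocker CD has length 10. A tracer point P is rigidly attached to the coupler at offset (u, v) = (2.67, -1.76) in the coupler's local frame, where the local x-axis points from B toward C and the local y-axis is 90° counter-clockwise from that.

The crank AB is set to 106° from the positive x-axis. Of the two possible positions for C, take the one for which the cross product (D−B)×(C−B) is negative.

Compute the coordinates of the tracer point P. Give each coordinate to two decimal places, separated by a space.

A=(0,0), D=(7.00,0)
B = A + 3.00·(cos106°, sin106°) = (-0.8269, 2.8838)
|BD| = 8.3413
circle(B,3.00) ∩ circle(D,10.00): a=-1.2842, h=2.7113
  candidates: C₊=(-1.0945,5.8718) cross=22.615; C₋=(-2.9692,0.7837) cross=-22.615
  mode - wants cross < 0 → take C=(-2.9692,0.7837) (cross=-22.615)
ex = (C−B)/|BC| = (-0.7141,-0.7000); ey = (0.7000,-0.7141)
P = B + 2.67·ex + -1.76·ey = (-3.9656,2.2715)

-3.97 2.27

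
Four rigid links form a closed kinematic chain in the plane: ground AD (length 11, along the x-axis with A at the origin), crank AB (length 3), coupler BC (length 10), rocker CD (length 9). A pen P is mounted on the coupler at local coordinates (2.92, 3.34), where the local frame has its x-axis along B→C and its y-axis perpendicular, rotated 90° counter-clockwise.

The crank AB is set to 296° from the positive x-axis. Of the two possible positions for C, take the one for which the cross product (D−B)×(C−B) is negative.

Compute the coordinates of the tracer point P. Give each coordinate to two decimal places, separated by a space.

A=(0,0), D=(11.00,0)
B = A + 3.00·(cos296°, sin296°) = (1.3151, -2.6964)
|BD| = 10.0532
circle(B,10.00) ∩ circle(D,9.00): a=5.9716, h=8.0212
  candidates: C₊=(4.9165,6.6326) cross=80.639; C₋=(9.2193,-8.8221) cross=-80.639
  mode - wants cross < 0 → take C=(9.2193,-8.8221) (cross=-80.639)
ex = (C−B)/|BC| = (0.7904,-0.6126); ey = (0.6126,0.7904)
P = B + 2.92·ex + 3.34·ey = (5.6691,-1.8451)

5.67 -1.85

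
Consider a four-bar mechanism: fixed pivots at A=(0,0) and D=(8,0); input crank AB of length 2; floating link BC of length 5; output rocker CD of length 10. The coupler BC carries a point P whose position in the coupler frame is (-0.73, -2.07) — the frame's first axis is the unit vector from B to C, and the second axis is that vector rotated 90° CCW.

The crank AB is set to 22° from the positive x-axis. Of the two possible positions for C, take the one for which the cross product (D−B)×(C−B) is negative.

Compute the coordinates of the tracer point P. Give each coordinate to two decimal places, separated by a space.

0.85 2.70

A=(0,0), D=(8.00,0)
B = A + 2.00·(cos22°, sin22°) = (1.8544, 0.7492)
|BD| = 6.1911
circle(B,5.00) ∩ circle(D,10.00): a=-2.9615, h=4.0286
  candidates: C₊=(-0.5978,5.1066) cross=24.942; C₋=(-1.5729,-2.8914) cross=-24.942
  mode - wants cross < 0 → take C=(-1.5729,-2.8914) (cross=-24.942)
ex = (C−B)/|BC| = (-0.6854,-0.7281); ey = (0.7281,-0.6854)
P = B + -0.73·ex + -2.07·ey = (0.8475,2.6996)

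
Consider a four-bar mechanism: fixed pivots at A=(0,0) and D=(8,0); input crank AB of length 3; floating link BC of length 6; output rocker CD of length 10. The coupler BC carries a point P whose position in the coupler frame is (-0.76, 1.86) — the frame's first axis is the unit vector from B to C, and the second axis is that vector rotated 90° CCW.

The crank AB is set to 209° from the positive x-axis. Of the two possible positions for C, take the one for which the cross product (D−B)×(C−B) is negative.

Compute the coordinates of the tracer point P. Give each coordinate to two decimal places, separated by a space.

A=(0,0), D=(8.00,0)
B = A + 3.00·(cos209°, sin209°) = (-2.6239, -1.4544)
|BD| = 10.7230
circle(B,6.00) ∩ circle(D,10.00): a=2.3772, h=5.5090
  candidates: C₊=(-1.0158,4.3261) cross=59.072; C₋=(0.4786,-6.5901) cross=-59.072
  mode - wants cross < 0 → take C=(0.4786,-6.5901) (cross=-59.072)
ex = (C−B)/|BC| = (0.5171,-0.8559); ey = (0.8559,0.5171)
P = B + -0.76·ex + 1.86·ey = (-1.4248,0.1579)

-1.42 0.16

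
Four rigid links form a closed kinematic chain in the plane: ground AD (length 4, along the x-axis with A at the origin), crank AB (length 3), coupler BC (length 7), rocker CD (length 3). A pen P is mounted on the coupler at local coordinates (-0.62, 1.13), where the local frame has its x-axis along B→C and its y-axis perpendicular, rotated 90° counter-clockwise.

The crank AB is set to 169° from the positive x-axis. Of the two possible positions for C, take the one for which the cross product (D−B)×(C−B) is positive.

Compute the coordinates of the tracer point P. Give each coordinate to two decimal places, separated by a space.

-3.92 1.42

A=(0,0), D=(4.00,0)
B = A + 3.00·(cos169°, sin169°) = (-2.9449, 0.5724)
|BD| = 6.9684
circle(B,7.00) ∩ circle(D,3.00): a=6.3543, h=2.9365
  candidates: C₊=(3.6292,2.9770) cross=20.463; C₋=(3.1467,-2.8761) cross=-20.463
  mode + wants cross > 0 → take C=(3.6292,2.9770) (cross=20.463)
ex = (C−B)/|BC| = (0.9391,0.3435); ey = (-0.3435,0.9391)
P = B + -0.62·ex + 1.13·ey = (-3.9153,1.4207)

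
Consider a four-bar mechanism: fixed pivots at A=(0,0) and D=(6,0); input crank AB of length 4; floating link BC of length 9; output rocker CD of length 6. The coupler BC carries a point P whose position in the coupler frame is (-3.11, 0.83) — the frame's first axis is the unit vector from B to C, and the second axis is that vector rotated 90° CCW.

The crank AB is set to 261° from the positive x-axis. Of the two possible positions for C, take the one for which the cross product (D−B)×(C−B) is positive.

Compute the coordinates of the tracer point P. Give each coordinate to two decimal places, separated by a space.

A=(0,0), D=(6.00,0)
B = A + 4.00·(cos261°, sin261°) = (-0.6257, -3.9508)
|BD| = 7.7142
circle(B,9.00) ∩ circle(D,6.00): a=6.7738, h=5.9258
  candidates: C₊=(2.1574,4.6081) cross=45.713; C₋=(8.2272,-5.5713) cross=-45.713
  mode + wants cross > 0 → take C=(2.1574,4.6081) (cross=45.713)
ex = (C−B)/|BC| = (0.3092,0.9510); ey = (-0.9510,0.3092)
P = B + -3.11·ex + 0.83·ey = (-2.3768,-6.6516)

-2.38 -6.65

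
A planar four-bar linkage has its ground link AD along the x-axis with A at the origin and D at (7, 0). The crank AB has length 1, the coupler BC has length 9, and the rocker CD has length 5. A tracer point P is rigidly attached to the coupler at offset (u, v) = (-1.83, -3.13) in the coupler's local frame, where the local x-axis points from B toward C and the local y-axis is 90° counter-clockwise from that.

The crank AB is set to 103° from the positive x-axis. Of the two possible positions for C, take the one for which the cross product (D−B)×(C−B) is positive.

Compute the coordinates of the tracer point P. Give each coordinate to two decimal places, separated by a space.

A=(0,0), D=(7.00,0)
B = A + 1.00·(cos103°, sin103°) = (-0.2250, 0.9744)
|BD| = 7.2904
circle(B,9.00) ∩ circle(D,5.00): a=7.4859, h=4.9962
  candidates: C₊=(7.8615,4.9252) cross=36.424; C₋=(6.5260,-4.9775) cross=-36.424
  mode + wants cross > 0 → take C=(7.8615,4.9252) (cross=36.424)
ex = (C−B)/|BC| = (0.8985,0.4390); ey = (-0.4390,0.8985)
P = B + -1.83·ex + -3.13·ey = (-0.4952,-2.6413)

-0.50 -2.64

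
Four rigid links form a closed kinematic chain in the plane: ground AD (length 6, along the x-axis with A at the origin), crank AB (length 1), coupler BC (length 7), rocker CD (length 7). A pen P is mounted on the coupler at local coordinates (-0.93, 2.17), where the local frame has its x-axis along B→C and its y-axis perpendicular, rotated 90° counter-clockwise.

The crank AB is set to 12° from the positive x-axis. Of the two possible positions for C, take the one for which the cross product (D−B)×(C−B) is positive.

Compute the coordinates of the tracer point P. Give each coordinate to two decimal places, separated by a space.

-1.38 0.22

A=(0,0), D=(6.00,0)
B = A + 1.00·(cos12°, sin12°) = (0.9781, 0.2079)
|BD| = 5.0262
circle(B,7.00) ∩ circle(D,7.00): a=2.5131, h=6.5333
  candidates: C₊=(3.7593,6.6317) cross=32.838; C₋=(3.2188,-6.4238) cross=-32.838
  mode + wants cross > 0 → take C=(3.7593,6.6317) (cross=32.838)
ex = (C−B)/|BC| = (0.3973,0.9177); ey = (-0.9177,0.3973)
P = B + -0.93·ex + 2.17·ey = (-1.3827,0.2166)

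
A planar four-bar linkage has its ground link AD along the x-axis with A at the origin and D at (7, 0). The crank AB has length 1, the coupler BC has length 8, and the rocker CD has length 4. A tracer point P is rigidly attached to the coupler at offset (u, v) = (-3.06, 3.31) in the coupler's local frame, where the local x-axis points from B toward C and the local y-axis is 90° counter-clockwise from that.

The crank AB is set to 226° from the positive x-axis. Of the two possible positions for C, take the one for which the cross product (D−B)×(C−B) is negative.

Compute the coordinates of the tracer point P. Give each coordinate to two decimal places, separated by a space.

-2.14 3.55

A=(0,0), D=(7.00,0)
B = A + 1.00·(cos226°, sin226°) = (-0.6947, -0.7193)
|BD| = 7.7282
circle(B,8.00) ∩ circle(D,4.00): a=6.9696, h=3.9274
  candidates: C₊=(5.8791,3.8397) cross=30.352; C₋=(6.6103,-3.9810) cross=-30.352
  mode - wants cross < 0 → take C=(6.6103,-3.9810) (cross=-30.352)
ex = (C−B)/|BC| = (0.9131,-0.4077); ey = (0.4077,0.9131)
P = B + -3.06·ex + 3.31·ey = (-2.1393,3.5506)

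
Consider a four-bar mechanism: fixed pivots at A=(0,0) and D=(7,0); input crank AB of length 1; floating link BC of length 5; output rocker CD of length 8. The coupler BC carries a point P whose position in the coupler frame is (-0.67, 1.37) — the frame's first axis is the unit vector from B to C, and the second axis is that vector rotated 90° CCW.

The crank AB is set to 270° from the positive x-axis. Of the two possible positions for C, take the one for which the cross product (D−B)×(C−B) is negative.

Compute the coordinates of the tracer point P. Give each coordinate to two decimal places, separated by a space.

A=(0,0), D=(7.00,0)
B = A + 1.00·(cos270°, sin270°) = (-0.0000, -1.0000)
|BD| = 7.0711
circle(B,5.00) ∩ circle(D,8.00): a=0.7778, h=4.9391
  candidates: C₊=(0.0715,3.9995) cross=34.925; C₋=(1.4685,-5.7795) cross=-34.925
  mode - wants cross < 0 → take C=(1.4685,-5.7795) (cross=-34.925)
ex = (C−B)/|BC| = (0.2937,-0.9559); ey = (0.9559,0.2937)
P = B + -0.67·ex + 1.37·ey = (1.1128,0.0428)

1.11 0.04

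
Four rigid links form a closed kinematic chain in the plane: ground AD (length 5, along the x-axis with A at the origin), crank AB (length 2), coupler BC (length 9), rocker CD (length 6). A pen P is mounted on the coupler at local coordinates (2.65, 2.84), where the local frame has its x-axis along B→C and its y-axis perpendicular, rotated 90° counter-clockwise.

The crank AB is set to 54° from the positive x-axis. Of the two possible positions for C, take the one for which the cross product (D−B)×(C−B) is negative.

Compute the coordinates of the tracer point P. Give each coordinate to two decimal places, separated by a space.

A=(0,0), D=(5.00,0)
B = A + 2.00·(cos54°, sin54°) = (1.1756, 1.6180)
|BD| = 4.1526
circle(B,9.00) ∩ circle(D,6.00): a=7.4946, h=4.9831
  candidates: C₊=(10.0194,3.2871) cross=20.693; C₋=(6.1362,-5.8914) cross=-20.693
  mode - wants cross < 0 → take C=(6.1362,-5.8914) (cross=-20.693)
ex = (C−B)/|BC| = (0.5512,-0.8344); ey = (0.8344,0.5512)
P = B + 2.65·ex + 2.84·ey = (5.0059,0.9723)

5.01 0.97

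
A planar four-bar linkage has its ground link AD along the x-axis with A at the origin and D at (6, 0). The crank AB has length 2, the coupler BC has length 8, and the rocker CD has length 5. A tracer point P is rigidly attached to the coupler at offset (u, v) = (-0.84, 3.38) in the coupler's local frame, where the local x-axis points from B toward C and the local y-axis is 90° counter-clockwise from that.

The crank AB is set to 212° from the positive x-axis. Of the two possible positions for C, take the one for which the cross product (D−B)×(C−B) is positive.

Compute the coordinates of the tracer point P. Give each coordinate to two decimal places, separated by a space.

-4.67 0.75

A=(0,0), D=(6.00,0)
B = A + 2.00·(cos212°, sin212°) = (-1.6961, -1.0598)
|BD| = 7.7687
circle(B,8.00) ∩ circle(D,5.00): a=6.3944, h=4.8074
  candidates: C₊=(3.9827,4.5750) cross=37.348; C₋=(5.2944,-4.9500) cross=-37.348
  mode + wants cross > 0 → take C=(3.9827,4.5750) (cross=37.348)
ex = (C−B)/|BC| = (0.7098,0.7044); ey = (-0.7044,0.7098)
P = B + -0.84·ex + 3.38·ey = (-4.6731,0.7478)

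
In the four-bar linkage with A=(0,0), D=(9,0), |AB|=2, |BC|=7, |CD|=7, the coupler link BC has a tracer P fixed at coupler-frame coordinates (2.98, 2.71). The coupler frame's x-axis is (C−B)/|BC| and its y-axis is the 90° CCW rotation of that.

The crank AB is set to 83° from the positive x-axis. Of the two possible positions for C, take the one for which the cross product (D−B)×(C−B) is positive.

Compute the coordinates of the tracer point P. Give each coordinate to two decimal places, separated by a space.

A=(0,0), D=(9.00,0)
B = A + 2.00·(cos83°, sin83°) = (0.2437, 1.9851)
|BD| = 8.9785
circle(B,7.00) ∩ circle(D,7.00): a=4.4892, h=5.3709
  candidates: C₊=(5.8094,6.2306) cross=48.223; C₋=(3.4344,-4.2455) cross=-48.223
  mode + wants cross > 0 → take C=(5.8094,6.2306) (cross=48.223)
ex = (C−B)/|BC| = (0.7951,0.6065); ey = (-0.6065,0.7951)
P = B + 2.98·ex + 2.71·ey = (0.9695,5.9471)

0.97 5.95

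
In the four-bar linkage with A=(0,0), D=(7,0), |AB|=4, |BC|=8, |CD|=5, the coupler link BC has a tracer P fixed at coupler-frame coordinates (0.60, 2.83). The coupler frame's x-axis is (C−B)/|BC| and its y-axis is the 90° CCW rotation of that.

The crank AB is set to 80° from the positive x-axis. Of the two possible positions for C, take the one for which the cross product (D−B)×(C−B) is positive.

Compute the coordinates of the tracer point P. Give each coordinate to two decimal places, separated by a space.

1.02 6.81

A=(0,0), D=(7.00,0)
B = A + 4.00·(cos80°, sin80°) = (0.6946, 3.9392)
|BD| = 7.4348
circle(B,8.00) ∩ circle(D,5.00): a=6.3402, h=4.8787
  candidates: C₊=(8.6566,4.7176) cross=36.272; C₋=(3.4868,-3.5577) cross=-36.272
  mode + wants cross > 0 → take C=(8.6566,4.7176) (cross=36.272)
ex = (C−B)/|BC| = (0.9953,0.0973); ey = (-0.0973,0.9953)
P = B + 0.60·ex + 2.83·ey = (1.0164,6.8142)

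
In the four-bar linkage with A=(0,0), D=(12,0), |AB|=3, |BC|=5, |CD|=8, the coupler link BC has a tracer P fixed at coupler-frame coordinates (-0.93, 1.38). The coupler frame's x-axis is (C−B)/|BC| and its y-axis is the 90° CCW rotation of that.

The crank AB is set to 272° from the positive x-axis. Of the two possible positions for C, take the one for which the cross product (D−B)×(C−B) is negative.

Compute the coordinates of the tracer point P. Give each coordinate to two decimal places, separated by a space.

A=(0,0), D=(12.00,0)
B = A + 3.00·(cos272°, sin272°) = (0.1047, -2.9982)
|BD| = 12.2673
circle(B,5.00) ∩ circle(D,8.00): a=4.5441, h=2.0860
  candidates: C₊=(4.0011,0.1352) cross=25.590; C₋=(5.0208,-3.9103) cross=-25.590
  mode - wants cross < 0 → take C=(5.0208,-3.9103) (cross=-25.590)
ex = (C−B)/|BC| = (0.9832,-0.1824); ey = (0.1824,0.9832)
P = B + -0.93·ex + 1.38·ey = (-0.5579,-1.4717)

-0.56 -1.47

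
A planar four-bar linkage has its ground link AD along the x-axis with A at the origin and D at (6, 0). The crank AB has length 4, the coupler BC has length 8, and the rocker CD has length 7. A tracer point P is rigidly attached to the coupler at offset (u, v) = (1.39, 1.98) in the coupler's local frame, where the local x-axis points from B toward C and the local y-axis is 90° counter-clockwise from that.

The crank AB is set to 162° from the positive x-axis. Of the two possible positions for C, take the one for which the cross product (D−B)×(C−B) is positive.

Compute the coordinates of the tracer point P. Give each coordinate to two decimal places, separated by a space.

A=(0,0), D=(6.00,0)
B = A + 4.00·(cos162°, sin162°) = (-3.8042, 1.2361)
|BD| = 9.8818
circle(B,8.00) ∩ circle(D,7.00): a=5.6999, h=5.6135
  candidates: C₊=(2.5531,6.0925) cross=55.472; C₋=(1.1487,-5.0463) cross=-55.472
  mode + wants cross > 0 → take C=(2.5531,6.0925) (cross=55.472)
ex = (C−B)/|BC| = (0.7947,0.6071); ey = (-0.6071,0.7947)
P = B + 1.39·ex + 1.98·ey = (-3.9016,3.6533)

-3.90 3.65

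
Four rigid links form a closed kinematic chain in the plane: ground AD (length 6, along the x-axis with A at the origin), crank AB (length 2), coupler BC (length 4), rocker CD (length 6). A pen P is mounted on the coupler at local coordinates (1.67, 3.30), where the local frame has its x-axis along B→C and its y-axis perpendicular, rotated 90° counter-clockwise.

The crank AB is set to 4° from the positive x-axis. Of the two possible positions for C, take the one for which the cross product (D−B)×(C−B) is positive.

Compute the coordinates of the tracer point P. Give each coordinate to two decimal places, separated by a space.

A=(0,0), D=(6.00,0)
B = A + 2.00·(cos4°, sin4°) = (1.9951, 0.1395)
|BD| = 4.0073
circle(B,4.00) ∩ circle(D,6.00): a=-0.4918, h=3.9697
  candidates: C₊=(1.6418,4.1239) cross=15.908; C₋=(1.3654,-3.8106) cross=-15.908
  mode + wants cross > 0 → take C=(1.6418,4.1239) (cross=15.908)
ex = (C−B)/|BC| = (-0.0883,0.9961); ey = (-0.9961,-0.0883)
P = B + 1.67·ex + 3.30·ey = (-1.4395,1.5115)

-1.44 1.51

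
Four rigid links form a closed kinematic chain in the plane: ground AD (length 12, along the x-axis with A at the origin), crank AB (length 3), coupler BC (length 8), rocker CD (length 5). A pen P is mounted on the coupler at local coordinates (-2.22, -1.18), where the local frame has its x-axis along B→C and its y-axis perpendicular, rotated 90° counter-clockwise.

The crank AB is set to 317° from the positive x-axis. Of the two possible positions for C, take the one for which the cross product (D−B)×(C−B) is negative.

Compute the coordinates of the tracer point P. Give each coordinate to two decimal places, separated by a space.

A=(0,0), D=(12.00,0)
B = A + 3.00·(cos317°, sin317°) = (2.1941, -2.0460)
|BD| = 10.0171
circle(B,8.00) ∩ circle(D,5.00): a=6.9552, h=3.9528
  candidates: C₊=(8.1953,3.2441) cross=39.596; C₋=(9.8100,-4.4949) cross=-39.596
  mode - wants cross < 0 → take C=(9.8100,-4.4949) (cross=-39.596)
ex = (C−B)/|BC| = (0.9520,-0.3061); ey = (0.3061,0.9520)
P = B + -2.22·ex + -1.18·ey = (-0.2806,-2.4898)

-0.28 -2.49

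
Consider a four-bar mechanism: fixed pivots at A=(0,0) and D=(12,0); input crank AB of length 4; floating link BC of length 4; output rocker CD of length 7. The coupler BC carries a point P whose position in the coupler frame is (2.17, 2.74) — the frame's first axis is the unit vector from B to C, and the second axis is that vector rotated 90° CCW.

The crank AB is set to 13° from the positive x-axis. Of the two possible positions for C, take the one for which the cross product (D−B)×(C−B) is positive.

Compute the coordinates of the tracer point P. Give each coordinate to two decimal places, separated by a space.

3.03 4.28

A=(0,0), D=(12.00,0)
B = A + 4.00·(cos13°, sin13°) = (3.8975, 0.8998)
|BD| = 8.1523
circle(B,4.00) ∩ circle(D,7.00): a=2.0522, h=3.4334
  candidates: C₊=(6.3161,4.0857) cross=27.990; C₋=(5.5582,-2.7392) cross=-27.990
  mode + wants cross > 0 → take C=(6.3161,4.0857) (cross=27.990)
ex = (C−B)/|BC| = (0.6047,0.7965); ey = (-0.7965,0.6047)
P = B + 2.17·ex + 2.74·ey = (3.0272,4.2849)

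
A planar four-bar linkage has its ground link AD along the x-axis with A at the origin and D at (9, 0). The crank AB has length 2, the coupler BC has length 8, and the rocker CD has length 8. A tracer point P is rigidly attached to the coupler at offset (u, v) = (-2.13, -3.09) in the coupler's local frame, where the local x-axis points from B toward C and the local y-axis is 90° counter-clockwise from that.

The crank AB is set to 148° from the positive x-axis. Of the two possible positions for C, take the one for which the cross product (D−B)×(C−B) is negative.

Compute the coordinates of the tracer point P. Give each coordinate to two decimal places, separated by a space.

-5.45 0.93

A=(0,0), D=(9.00,0)
B = A + 2.00·(cos148°, sin148°) = (-1.6961, 1.0598)
|BD| = 10.7485
circle(B,8.00) ∩ circle(D,8.00): a=5.3742, h=5.9260
  candidates: C₊=(4.2363,6.4270) cross=63.696; C₋=(3.0676,-5.3672) cross=-63.696
  mode - wants cross < 0 → take C=(3.0676,-5.3672) (cross=-63.696)
ex = (C−B)/|BC| = (0.5955,-0.8034); ey = (0.8034,0.5955)
P = B + -2.13·ex + -3.09·ey = (-5.4469,0.9311)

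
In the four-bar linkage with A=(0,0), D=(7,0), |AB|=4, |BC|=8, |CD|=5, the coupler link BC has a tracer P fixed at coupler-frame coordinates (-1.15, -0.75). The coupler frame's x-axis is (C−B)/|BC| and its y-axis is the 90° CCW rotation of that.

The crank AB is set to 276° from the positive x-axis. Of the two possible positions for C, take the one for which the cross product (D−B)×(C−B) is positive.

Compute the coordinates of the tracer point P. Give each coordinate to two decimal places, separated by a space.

A=(0,0), D=(7.00,0)
B = A + 4.00·(cos276°, sin276°) = (0.4181, -3.9781)
|BD| = 7.6907
circle(B,8.00) ∩ circle(D,5.00): a=6.3809, h=4.8254
  candidates: C₊=(3.3831,3.4522) cross=37.111; C₋=(8.3750,-4.8072) cross=-37.111
  mode + wants cross > 0 → take C=(3.3831,3.4522) (cross=37.111)
ex = (C−B)/|BC| = (0.3706,0.9288); ey = (-0.9288,0.3706)
P = B + -1.15·ex + -0.75·ey = (0.6885,-5.3242)

0.69 -5.32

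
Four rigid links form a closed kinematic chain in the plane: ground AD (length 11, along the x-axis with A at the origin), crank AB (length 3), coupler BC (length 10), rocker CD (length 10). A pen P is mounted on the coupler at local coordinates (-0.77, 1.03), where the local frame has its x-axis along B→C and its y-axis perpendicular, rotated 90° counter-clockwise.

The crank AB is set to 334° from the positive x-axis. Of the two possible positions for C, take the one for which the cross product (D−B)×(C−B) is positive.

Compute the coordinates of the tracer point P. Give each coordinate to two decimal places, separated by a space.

A=(0,0), D=(11.00,0)
B = A + 3.00·(cos334°, sin334°) = (2.6964, -1.3151)
|BD| = 8.4071
circle(B,10.00) ∩ circle(D,10.00): a=4.2036, h=9.0736
  candidates: C₊=(5.4288,8.3043) cross=76.283; C₋=(8.2676,-9.6194) cross=-76.283
  mode + wants cross > 0 → take C=(5.4288,8.3043) (cross=76.283)
ex = (C−B)/|BC| = (0.2732,0.9619); ey = (-0.9619,0.2732)
P = B + -0.77·ex + 1.03·ey = (1.4952,-1.7744)

1.50 -1.77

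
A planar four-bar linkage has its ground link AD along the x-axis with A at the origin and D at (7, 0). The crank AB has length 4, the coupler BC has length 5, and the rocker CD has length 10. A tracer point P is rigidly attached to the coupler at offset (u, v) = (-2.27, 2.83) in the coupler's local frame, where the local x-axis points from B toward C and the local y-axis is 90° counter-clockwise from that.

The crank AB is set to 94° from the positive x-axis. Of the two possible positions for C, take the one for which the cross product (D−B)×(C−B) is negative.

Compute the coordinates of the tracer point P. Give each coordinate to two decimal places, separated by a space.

A=(0,0), D=(7.00,0)
B = A + 4.00·(cos94°, sin94°) = (-0.2790, 3.9903)
|BD| = 8.3010
circle(B,5.00) ∩ circle(D,10.00): a=-0.3670, h=4.9865
  candidates: C₊=(1.7961,8.5393) cross=41.393; C₋=(-2.9979,-0.2059) cross=-41.393
  mode - wants cross < 0 → take C=(-2.9979,-0.2059) (cross=-41.393)
ex = (C−B)/|BC| = (-0.5438,-0.8392); ey = (0.8392,-0.5438)
P = B + -2.27·ex + 2.83·ey = (3.3304,4.3564)

3.33 4.36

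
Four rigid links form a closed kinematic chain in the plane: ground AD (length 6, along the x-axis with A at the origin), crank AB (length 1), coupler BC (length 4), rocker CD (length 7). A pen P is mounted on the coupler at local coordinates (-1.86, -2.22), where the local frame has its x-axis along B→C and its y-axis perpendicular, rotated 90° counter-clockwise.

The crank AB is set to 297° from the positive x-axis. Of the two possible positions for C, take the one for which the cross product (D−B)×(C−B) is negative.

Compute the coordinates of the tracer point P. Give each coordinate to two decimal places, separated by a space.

-1.98 0.67

A=(0,0), D=(6.00,0)
B = A + 1.00·(cos297°, sin297°) = (0.4540, -0.8910)
|BD| = 5.6171
circle(B,4.00) ∩ circle(D,7.00): a=-0.1289, h=3.9979
  candidates: C₊=(-0.3074,3.0359) cross=22.457; C₋=(0.9609,-4.8588) cross=-22.457
  mode - wants cross < 0 → take C=(0.9609,-4.8588) (cross=-22.457)
ex = (C−B)/|BC| = (0.1267,-0.9919); ey = (0.9919,0.1267)
P = B + -1.86·ex + -2.22·ey = (-1.9838,0.6727)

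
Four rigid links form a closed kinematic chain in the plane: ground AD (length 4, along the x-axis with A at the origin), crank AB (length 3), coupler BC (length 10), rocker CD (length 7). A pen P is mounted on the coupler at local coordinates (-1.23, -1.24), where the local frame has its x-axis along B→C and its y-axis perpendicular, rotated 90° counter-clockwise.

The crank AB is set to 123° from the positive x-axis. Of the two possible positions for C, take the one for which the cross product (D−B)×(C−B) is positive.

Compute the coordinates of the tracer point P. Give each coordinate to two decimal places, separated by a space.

A=(0,0), D=(4.00,0)
B = A + 3.00·(cos123°, sin123°) = (-1.6339, 2.5160)
|BD| = 6.1702
circle(B,10.00) ∩ circle(D,7.00): a=7.2179, h=6.9212
  candidates: C₊=(7.7788,5.8924) cross=42.705; C₋=(2.1344,-6.7468) cross=-42.705
  mode + wants cross > 0 → take C=(7.7788,5.8924) (cross=42.705)
ex = (C−B)/|BC| = (0.9413,0.3376); ey = (-0.3376,0.9413)
P = B + -1.23·ex + -1.24·ey = (-2.3730,0.9335)

-2.37 0.93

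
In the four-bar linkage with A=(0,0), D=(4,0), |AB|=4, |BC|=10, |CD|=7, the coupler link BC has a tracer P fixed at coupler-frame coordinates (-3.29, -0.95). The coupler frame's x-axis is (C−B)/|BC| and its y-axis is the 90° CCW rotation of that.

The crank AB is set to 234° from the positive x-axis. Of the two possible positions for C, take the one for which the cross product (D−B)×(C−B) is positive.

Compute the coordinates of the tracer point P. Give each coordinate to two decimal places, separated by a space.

A=(0,0), D=(4.00,0)
B = A + 4.00·(cos234°, sin234°) = (-2.3511, -3.2361)
|BD| = 7.1281
circle(B,10.00) ∩ circle(D,7.00): a=7.1414, h=7.0000
  candidates: C₊=(0.8340,6.2431) cross=49.896; C₋=(7.1899,-6.2310) cross=-49.896
  mode + wants cross > 0 → take C=(0.8340,6.2431) (cross=49.896)
ex = (C−B)/|BC| = (0.3185,0.9479); ey = (-0.9479,0.3185)
P = B + -3.29·ex + -0.95·ey = (-2.4985,-6.6573)

-2.50 -6.66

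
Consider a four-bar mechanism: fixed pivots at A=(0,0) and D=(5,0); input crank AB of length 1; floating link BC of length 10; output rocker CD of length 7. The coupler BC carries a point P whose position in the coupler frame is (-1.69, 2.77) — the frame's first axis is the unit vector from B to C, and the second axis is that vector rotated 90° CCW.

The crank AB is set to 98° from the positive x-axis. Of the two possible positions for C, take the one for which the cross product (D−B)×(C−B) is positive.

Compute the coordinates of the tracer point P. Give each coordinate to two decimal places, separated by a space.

A=(0,0), D=(5.00,0)
B = A + 1.00·(cos98°, sin98°) = (-0.1392, 0.9903)
|BD| = 5.2337
circle(B,10.00) ∩ circle(D,7.00): a=7.4891, h=6.6267
  candidates: C₊=(8.4685,6.0803) cross=34.682; C₋=(5.9608,-6.9337) cross=-34.682
  mode + wants cross > 0 → take C=(8.4685,6.0803) (cross=34.682)
ex = (C−B)/|BC| = (0.8608,0.5090); ey = (-0.5090,0.8608)
P = B + -1.69·ex + 2.77·ey = (-3.0038,2.5144)

-3.00 2.51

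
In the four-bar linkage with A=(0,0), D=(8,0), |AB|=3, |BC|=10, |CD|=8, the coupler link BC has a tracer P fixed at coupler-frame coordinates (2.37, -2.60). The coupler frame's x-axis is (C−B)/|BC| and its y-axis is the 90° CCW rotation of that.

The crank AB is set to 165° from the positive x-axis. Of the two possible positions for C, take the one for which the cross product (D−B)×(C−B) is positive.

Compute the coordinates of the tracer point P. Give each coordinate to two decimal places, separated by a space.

A=(0,0), D=(8.00,0)
B = A + 3.00·(cos165°, sin165°) = (-2.8978, 0.7765)
|BD| = 10.9254
circle(B,10.00) ∩ circle(D,8.00): a=7.1102, h=7.0317
  candidates: C₊=(4.6942,7.2850) cross=76.824; C₋=(3.6947,-6.7428) cross=-76.824
  mode + wants cross > 0 → take C=(4.6942,7.2850) (cross=76.824)
ex = (C−B)/|BC| = (0.7592,0.6509); ey = (-0.6509,0.7592)
P = B + 2.37·ex + -2.60·ey = (0.5938,0.3451)

0.59 0.35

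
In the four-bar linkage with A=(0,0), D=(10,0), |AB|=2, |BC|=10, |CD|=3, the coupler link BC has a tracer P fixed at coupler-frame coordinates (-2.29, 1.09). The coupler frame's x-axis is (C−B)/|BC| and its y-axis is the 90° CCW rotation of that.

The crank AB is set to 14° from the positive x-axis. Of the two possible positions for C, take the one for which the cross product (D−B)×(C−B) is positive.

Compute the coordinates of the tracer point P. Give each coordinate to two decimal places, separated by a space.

-0.52 1.11

A=(0,0), D=(10.00,0)
B = A + 2.00·(cos14°, sin14°) = (1.9406, 0.4838)
|BD| = 8.0739
circle(B,10.00) ∩ circle(D,3.00): a=9.6724, h=2.5387
  candidates: C₊=(11.7477,2.4383) cross=20.497; C₋=(11.4435,-2.6299) cross=-20.497
  mode + wants cross > 0 → take C=(11.7477,2.4383) (cross=20.497)
ex = (C−B)/|BC| = (0.9807,0.1954); ey = (-0.1954,0.9807)
P = B + -2.29·ex + 1.09·ey = (-0.5183,1.1052)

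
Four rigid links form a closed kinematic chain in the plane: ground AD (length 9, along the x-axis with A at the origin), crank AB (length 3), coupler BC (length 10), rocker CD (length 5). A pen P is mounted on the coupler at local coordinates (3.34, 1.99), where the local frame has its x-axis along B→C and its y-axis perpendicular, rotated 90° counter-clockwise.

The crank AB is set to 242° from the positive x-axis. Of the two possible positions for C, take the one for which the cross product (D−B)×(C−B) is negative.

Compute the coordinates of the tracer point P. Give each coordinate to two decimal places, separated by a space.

A=(0,0), D=(9.00,0)
B = A + 3.00·(cos242°, sin242°) = (-1.4084, -2.6488)
|BD| = 10.7402
circle(B,10.00) ∩ circle(D,5.00): a=8.8617, h=4.6337
  candidates: C₊=(6.0367,4.0273) cross=49.767; C₋=(8.3223,-4.9539) cross=-49.767
  mode - wants cross < 0 → take C=(8.3223,-4.9539) (cross=-49.767)
ex = (C−B)/|BC| = (0.9731,-0.2305); ey = (0.2305,0.9731)
P = B + 3.34·ex + 1.99·ey = (2.3003,-1.4823)

2.30 -1.48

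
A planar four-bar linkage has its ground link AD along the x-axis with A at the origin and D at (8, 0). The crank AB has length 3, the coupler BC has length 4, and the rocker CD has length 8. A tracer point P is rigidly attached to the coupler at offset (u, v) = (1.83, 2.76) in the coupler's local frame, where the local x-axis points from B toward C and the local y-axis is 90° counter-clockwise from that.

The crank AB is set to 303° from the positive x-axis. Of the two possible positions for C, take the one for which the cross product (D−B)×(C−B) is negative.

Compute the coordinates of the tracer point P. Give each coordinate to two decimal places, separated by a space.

4.86 -3.27

A=(0,0), D=(8.00,0)
B = A + 3.00·(cos303°, sin303°) = (1.6339, -2.5160)
|BD| = 6.8452
circle(B,4.00) ∩ circle(D,8.00): a=-0.0835, h=3.9991
  candidates: C₊=(0.0864,1.1725) cross=27.375; C₋=(3.0262,-6.2659) cross=-27.375
  mode - wants cross < 0 → take C=(3.0262,-6.2659) (cross=-27.375)
ex = (C−B)/|BC| = (0.3481,-0.9375); ey = (0.9375,0.3481)
P = B + 1.83·ex + 2.76·ey = (4.8583,-3.2709)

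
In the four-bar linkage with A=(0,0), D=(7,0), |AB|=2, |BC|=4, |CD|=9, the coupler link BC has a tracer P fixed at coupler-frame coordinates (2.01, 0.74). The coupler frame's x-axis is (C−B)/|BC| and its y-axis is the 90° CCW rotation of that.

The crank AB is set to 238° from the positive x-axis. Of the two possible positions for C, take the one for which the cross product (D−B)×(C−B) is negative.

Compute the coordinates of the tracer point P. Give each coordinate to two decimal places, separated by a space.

0.16 -3.46

A=(0,0), D=(7.00,0)
B = A + 2.00·(cos238°, sin238°) = (-1.0598, -1.6961)
|BD| = 8.2364
circle(B,4.00) ∩ circle(D,9.00): a=0.1723, h=3.9963
  candidates: C₊=(-1.7142,2.2500) cross=32.915; C₋=(-0.0683,-5.5713) cross=-32.915
  mode - wants cross < 0 → take C=(-0.0683,-5.5713) (cross=-32.915)
ex = (C−B)/|BC| = (0.2479,-0.9688); ey = (0.9688,0.2479)
P = B + 2.01·ex + 0.74·ey = (0.1553,-3.4599)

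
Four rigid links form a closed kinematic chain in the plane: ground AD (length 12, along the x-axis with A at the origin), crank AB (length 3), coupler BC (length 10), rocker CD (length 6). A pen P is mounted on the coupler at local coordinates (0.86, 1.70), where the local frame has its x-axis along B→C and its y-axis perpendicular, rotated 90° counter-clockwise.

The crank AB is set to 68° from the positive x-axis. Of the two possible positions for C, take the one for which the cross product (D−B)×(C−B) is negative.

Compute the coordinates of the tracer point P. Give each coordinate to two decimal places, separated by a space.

A=(0,0), D=(12.00,0)
B = A + 3.00·(cos68°, sin68°) = (1.1238, 2.7816)
|BD| = 11.2262
circle(B,10.00) ∩ circle(D,6.00): a=8.4636, h=5.3261
  candidates: C₊=(10.6432,5.8446) cross=59.792; C₋=(8.0038,-4.4756) cross=-59.792
  mode - wants cross < 0 → take C=(8.0038,-4.4756) (cross=-59.792)
ex = (C−B)/|BC| = (0.6880,-0.7257); ey = (0.7257,0.6880)
P = B + 0.86·ex + 1.70·ey = (2.9492,3.3270)

2.95 3.33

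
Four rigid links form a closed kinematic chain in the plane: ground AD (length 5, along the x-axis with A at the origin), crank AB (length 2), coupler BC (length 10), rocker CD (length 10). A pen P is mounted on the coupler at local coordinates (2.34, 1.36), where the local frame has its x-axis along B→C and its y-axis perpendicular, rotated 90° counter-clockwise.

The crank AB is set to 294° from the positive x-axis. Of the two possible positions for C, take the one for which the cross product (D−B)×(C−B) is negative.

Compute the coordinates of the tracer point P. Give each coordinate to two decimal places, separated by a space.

3.30 -2.89

A=(0,0), D=(5.00,0)
B = A + 2.00·(cos294°, sin294°) = (0.8135, -1.8271)
|BD| = 4.5679
circle(B,10.00) ∩ circle(D,10.00): a=2.2839, h=9.7357
  candidates: C₊=(-0.9874,8.0094) cross=44.471; C₋=(6.8009,-9.8365) cross=-44.471
  mode - wants cross < 0 → take C=(6.8009,-9.8365) (cross=-44.471)
ex = (C−B)/|BC| = (0.5987,-0.8009); ey = (0.8009,0.5987)
P = B + 2.34·ex + 1.36·ey = (3.3038,-2.8870)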